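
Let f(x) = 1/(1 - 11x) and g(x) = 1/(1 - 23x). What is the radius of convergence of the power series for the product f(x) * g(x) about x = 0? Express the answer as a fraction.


The radius of 1/(1 - 11x) is 1/11 (nearest singularity at x = 1/11), and the radius of 1/(1 - 23x) is 1/23.
The product f(x)*g(x) = 1/((1 - 11x)(1 - 23x)) has singularities at both 1/11 and 1/23, so its radius of convergence is the distance to the nearest one:
min(1/11, 1/23) = 1/23.

1/23


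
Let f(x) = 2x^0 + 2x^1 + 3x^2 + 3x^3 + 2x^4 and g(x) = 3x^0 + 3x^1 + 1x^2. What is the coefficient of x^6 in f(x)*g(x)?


Cauchy product at x^6:
2*1
= 2

2


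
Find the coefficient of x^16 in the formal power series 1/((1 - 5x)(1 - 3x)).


By partial fractions or Cauchy convolution:
The coefficient equals sum_{k=0}^{16} 5^k * 3^(16-k).
= 381405156481

381405156481


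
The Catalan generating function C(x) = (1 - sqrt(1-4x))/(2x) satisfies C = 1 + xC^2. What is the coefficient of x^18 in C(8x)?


Substituting x -> 8x scales the n-th coefficient by 8^n, so [x^18] C(8x) = 8^18 * C_18.
C_18 = C(2*18, 18)/(19) = 9075135300/19 = 477638700.
So 8^18 * 477638700 = 18014398509481984 * 477638700 = 8604373885350912511180800.

8604373885350912511180800


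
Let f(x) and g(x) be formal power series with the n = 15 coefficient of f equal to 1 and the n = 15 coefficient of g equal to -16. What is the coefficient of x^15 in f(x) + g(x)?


Addition of formal power series is termwise.
The coefficient of x^15 in f + g = 1 + -16
= -15

-15


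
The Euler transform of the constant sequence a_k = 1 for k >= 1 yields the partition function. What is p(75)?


The Euler transform converts the sequence a_k = 1 into the number of integer partitions.
Using the recurrence or dynamic programming:
p(75) = 8118264

8118264


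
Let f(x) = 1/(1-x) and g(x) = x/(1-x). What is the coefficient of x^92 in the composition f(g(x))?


First simplify the composition: f(g(x)) = 1/(1 - x/(1-x)) = (1-x)/((1-x) - x) = (1-x)/(1-2x).
Now extract the coefficient. Write (1-x)/(1-2x) = 1/(1-2x) - x/(1-2x).
The coefficient of x^n in 1/(1-2x) is 2^n, and in x/(1-2x) is 2^(n-1) (for n >= 1).
So the coefficient of x^92 is 2^92 - 2^91 = 4951760157141521099596496896 - 2475880078570760549798248448 = 2475880078570760549798248448.

2475880078570760549798248448


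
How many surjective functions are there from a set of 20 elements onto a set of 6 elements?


By inclusion-exclusion on which target elements are missed, the number of surjections from an n-set onto a k-set is
surj(n, k) = sum_{j=0}^{k} (-1)^j C(k, j) (k - j)^n.
Equivalently surj(n, k) = k! * S(n, k), where S(n, k) is the Stirling number of the second kind.
For n = 20, k = 6:
S(20, 6) = 4306078895384, so
surj = 6! * 4306078895384 = 720 * 4306078895384 = 3100376804676480.

3100376804676480


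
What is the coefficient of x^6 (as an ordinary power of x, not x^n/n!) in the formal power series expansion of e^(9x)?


The exponential series is e^y = sum_{k>=0} y^k / k!. Substituting y = 9x gives
e^(9x) = sum_{k>=0} 9^k x^k / k!.
So the coefficient of x^n is a^n/n! with a = 9, n = 6:
9^6 / 6! = 531441/720 = 59049/80

59049/80


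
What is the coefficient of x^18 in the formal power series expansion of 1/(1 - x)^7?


The negative binomial / multiset identity is
1/(1 - x)^r = sum_{k>=0} C(k + r - 1, r - 1) x^k.
Here r = 7 and k = 18, so the coefficient is
C(18 + 6, 6) = C(24, 6)
= 134596

134596


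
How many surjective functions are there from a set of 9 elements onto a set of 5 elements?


By inclusion-exclusion on which target elements are missed, the number of surjections from an n-set onto a k-set is
surj(n, k) = sum_{j=0}^{k} (-1)^j C(k, j) (k - j)^n.
Equivalently surj(n, k) = k! * S(n, k), where S(n, k) is the Stirling number of the second kind.
For n = 9, k = 5:
S(9, 5) = 6951, so
surj = 5! * 6951 = 120 * 6951 = 834120.

834120


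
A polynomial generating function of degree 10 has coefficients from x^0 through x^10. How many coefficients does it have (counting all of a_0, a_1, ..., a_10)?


A polynomial of degree 10 takes the form a_0 + a_1 x + ... + a_10 x^10.
The number of coefficients is 10 + 1 = 11.

11


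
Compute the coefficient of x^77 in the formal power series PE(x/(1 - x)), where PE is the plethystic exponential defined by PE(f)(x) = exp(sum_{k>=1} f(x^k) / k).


For f(x) = x/(1 - x) we have
sum_{k>=1} f(x^k) / k = sum_{k>=1} (1/k) * x^k / (1 - x^k) = sum_{k, m >= 1} x^(k m) / k,
which after exponentiating simplifies to
PE(x/(1 - x)) = prod_{k>=1} 1 / (1 - x^k).
This is the generating function for the partition function p(n), so the coefficient of x^77 is p(77).
Computing p(77) by dynamic programming over parts 1, 2, ..., 77: p(77) = 10619863.

10619863


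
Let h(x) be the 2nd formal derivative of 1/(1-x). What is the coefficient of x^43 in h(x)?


Differentiating 2 times: d^2/dx^2 [1/(1-x)] = 2!/(1-x)^3.
The expansion 1/(1-x)^3 = sum_{k>=0} C(k+2, 2) x^k, so the coefficient of x^n in 2!/(1-x)^3 is 2! * C(n+2, 2).
For n = 43: 2 * C(45, 2) = 2 * 990 = 1980

1980


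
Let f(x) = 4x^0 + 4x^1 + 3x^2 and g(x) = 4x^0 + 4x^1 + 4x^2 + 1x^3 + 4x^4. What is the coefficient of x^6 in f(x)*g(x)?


Cauchy product at x^6:
3*4
= 12

12


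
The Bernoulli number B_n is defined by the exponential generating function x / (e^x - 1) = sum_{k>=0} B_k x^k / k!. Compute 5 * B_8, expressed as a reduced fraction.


Bernoulli numbers can also be computed recursively via B_0 = 1 and sum_{j=0}^{m} C(m+1, j) B_j = 0 for m >= 1. Odd-index Bernoulli numbers vanish for k >= 3.
Computing B_8 = -1/30, so 5 * B_8 = 5 * -1/30 = -1/6.

-1/6


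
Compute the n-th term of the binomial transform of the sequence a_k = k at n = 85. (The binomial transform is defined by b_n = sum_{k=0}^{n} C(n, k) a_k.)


With a_k = k, b_n = sum_{k=0}^{n} C(n, k) k. Using k * C(n, k) = n * C(n-1, k-1) gives b_n = n * sum_{k>=1} C(n-1, k-1) = n * 2^(n-1).
For n = 85: 85 * 2^84 = 85 * 19342813113834066795298816 = 1644139114675895677600399360.

1644139114675895677600399360


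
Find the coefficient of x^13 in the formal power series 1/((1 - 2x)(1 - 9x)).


By partial fractions or Cauchy convolution:
The coefficient equals sum_{k=0}^{13} 2^k * 9^(13-k).
= 3268113205511

3268113205511


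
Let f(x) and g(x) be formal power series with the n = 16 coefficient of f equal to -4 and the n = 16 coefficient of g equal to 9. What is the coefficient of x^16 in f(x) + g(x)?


Addition of formal power series is termwise.
The coefficient of x^16 in f + g = -4 + 9
= 5

5


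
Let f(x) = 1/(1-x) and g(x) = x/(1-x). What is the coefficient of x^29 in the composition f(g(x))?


First simplify the composition: f(g(x)) = 1/(1 - x/(1-x)) = (1-x)/((1-x) - x) = (1-x)/(1-2x).
Now extract the coefficient. Write (1-x)/(1-2x) = 1/(1-2x) - x/(1-2x).
The coefficient of x^n in 1/(1-2x) is 2^n, and in x/(1-2x) is 2^(n-1) (for n >= 1).
So the coefficient of x^29 is 2^29 - 2^28 = 536870912 - 268435456 = 268435456.

268435456


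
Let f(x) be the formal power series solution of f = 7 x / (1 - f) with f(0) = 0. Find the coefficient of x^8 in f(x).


Apply Lagrange inversion: f = 7 x * phi(f) with phi(t) = 1/(1 - t), so
[x^n] f = 7^n * (1/n) [t^(n-1)] phi(t)^n = 7^n * (1/n) [t^(n-1)] (1 - t)^(-n) = 7^n * (1/n) C(2n - 2, n - 1) = 7^n * C_{n-1}.
For n = 8: C_7 = C(14, 7) / 8 = 3432/8 = 429.
With the 7^8 = 5764801 factor, the coefficient is 5764801 * 429 = 2473099629.

2473099629


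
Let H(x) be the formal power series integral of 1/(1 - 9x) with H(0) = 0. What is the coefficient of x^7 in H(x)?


1/(1 - 9x) = sum_{k>=0} 9^k x^k. Integrating termwise with H(0) = 0:
H(x) = sum_{k>=0} 9^k x^(k+1) / (k+1) = sum_{m>=1} 9^(m-1) x^m / m.
For m = 7: 9^6/7 = 531441/7 = 531441/7.

531441/7


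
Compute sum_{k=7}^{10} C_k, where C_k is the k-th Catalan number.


C_7 through C_10: 429, 1430, 4862, 16796
Sum = 429 + 1430 + 4862 + 16796
= 23517

23517


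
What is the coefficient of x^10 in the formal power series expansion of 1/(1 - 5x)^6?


The general identity 1/(1 - c x)^r = sum_{k>=0} c^k C(k + r - 1, r - 1) x^k follows by substituting y = c x into 1/(1 - y)^r = sum_{k>=0} C(k + r - 1, r - 1) y^k.
For c = 5, r = 6, k = 10:
5^10 * C(15, 5) = 9765625 * 3003 = 29326171875.

29326171875


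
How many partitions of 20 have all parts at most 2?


Using the generating function (1-x)^(-1)(1-x^2)^(-1),
the coefficient of x^20 counts these restricted partitions.
Result = 11

11


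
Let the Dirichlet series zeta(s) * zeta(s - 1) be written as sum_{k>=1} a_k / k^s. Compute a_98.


Convolution gives a_k = sum_{d | k} d * 1 = sum_{d | k} d = sigma(k), the sum of positive divisors of k.
For k = 98, the divisors are 1, 2, 7, 14, 49, 98, so
sigma(98) = 1 + 2 + 7 + 14 + 49 + 98 = 171.

171


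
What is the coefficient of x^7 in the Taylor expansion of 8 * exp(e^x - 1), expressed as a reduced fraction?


exp(e^x - 1) = sum_{k>=0} Bell_k x^k / k!, where Bell_k is the k-th Bell number.
So the coefficient of x^7 is 8 * Bell_7 / 7!.
Computing: Bell_7 = 877 and 7! = 5040, giving
8 * 877/5040 = 877/630.

877/630


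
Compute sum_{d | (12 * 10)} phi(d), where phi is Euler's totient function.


First, 12 * 10 = 120. One classical identity is sum_{d | n} phi(d) = n (each k in [1, n] has a unique gcd with n, and among the k's with gcd(k, n) = n/d there are phi(d) of them). So the sum equals 120. We also verify directly:
Divisors of 120: 1, 2, 3, 4, 5, 6, 8, 10, 12, 15, 20, 24, 30, 40, 60, 120.
phi values: 1, 1, 2, 2, 4, 2, 4, 4, 4, 8, 8, 8, 8, 16, 16, 32.
Sum = 120.

120


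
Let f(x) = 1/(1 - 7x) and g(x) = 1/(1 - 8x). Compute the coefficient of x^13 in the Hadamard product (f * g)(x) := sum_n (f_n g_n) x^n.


f has coefficients f_k = 7^k and g has coefficients g_k = 8^k, so the Hadamard product has coefficient (f*g)_k = 7^k * 8^k = 56^k.
For k = 13: 56^13 = 53265296773103187132416.

53265296773103187132416


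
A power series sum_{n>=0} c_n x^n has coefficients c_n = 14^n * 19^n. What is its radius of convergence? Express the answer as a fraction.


By the root test (Cauchy-Hadamard), the radius is R = 1 / limsup_n |c_n|^(1/n).
Here |c_n|^(1/n) = (14^n * 19^n)^(1/n) = 14 * 19 = 266 for all n.
So R = 1/266 = 1/266.

1/266


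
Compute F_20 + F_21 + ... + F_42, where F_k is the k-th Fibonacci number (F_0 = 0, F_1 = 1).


Use the identity sum_{k=0}^{N} F_k = F_{N+2} - 1 (which follows from F_{k+2} - F_{k+1} = F_k). Then
sum_{k=20}^{42} F_k = (F_{44} - 1) - (F_{21} - 1) = F_{44} - F_{21}.
Computing: F_{44} = 701408733, F_{21} = 10946, so
Sum = 701408733 - 10946 = 701397787.

701397787


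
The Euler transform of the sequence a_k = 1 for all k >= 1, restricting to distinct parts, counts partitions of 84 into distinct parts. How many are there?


Partitions of 84 into distinct parts can be computed via generating function.
Product (1+x)(1+x^2)(1+x^3)...
The coefficient of x^84 = 111322

111322


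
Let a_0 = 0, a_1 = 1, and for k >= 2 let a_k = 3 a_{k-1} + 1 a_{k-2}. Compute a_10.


Iterating the recurrence forward:
a_0 = 0
a_1 = 1
a_2 = 3*1 + 1*0 = 3
a_3 = 3*3 + 1*1 = 10
a_4 = 3*10 + 1*3 = 33
a_5 = 3*33 + 1*10 = 109
a_6 = 3*109 + 1*33 = 360
a_7 = 3*360 + 1*109 = 1189
a_8 = 3*1189 + 1*360 = 3927
a_9 = 3*3927 + 1*1189 = 12970
a_10 = 3*12970 + 1*3927 = 42837
So a_10 = 42837.

42837


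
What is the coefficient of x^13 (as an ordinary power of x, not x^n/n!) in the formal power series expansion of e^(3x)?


The exponential series is e^y = sum_{k>=0} y^k / k!. Substituting y = 3x gives
e^(3x) = sum_{k>=0} 3^k x^k / k!.
So the coefficient of x^n is a^n/n! with a = 3, n = 13:
3^13 / 13! = 1594323/6227020800 = 6561/25625600

6561/25625600


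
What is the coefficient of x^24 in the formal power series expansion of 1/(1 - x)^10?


The negative binomial / multiset identity is
1/(1 - x)^r = sum_{k>=0} C(k + r - 1, r - 1) x^k.
Here r = 10 and k = 24, so the coefficient is
C(24 + 9, 9) = C(33, 9)
= 38567100

38567100


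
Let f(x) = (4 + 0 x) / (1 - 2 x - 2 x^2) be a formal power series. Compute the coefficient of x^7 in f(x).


Write f(x) = sum_{k>=0} a_k x^k. Multiplying both sides by 1 - 2 x - 2 x^2 gives
(1 - 2 x - 2 x^2) sum_{k>=0} a_k x^k = 4 + 0 x.
Matching coefficients:
 x^0: a_0 = 4
 x^1: a_1 - 2 a_0 = 0  =>  a_1 = 2*4 + 0 = 8
 x^k (k >= 2): a_k = 2 a_{k-1} + 2 a_{k-2}.
Iterating: a_2 = 24, a_3 = 64, a_4 = 176, a_5 = 480, a_6 = 1312, a_7 = 3584.
So the coefficient of x^7 is 3584.

3584


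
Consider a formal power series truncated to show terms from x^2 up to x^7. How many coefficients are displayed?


From x^2 to x^7 inclusive, the count is 7 - 2 + 1 = 6.

6


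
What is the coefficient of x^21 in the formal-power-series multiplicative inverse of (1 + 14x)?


The inverse is 1/(1 + 14x). Apply the geometric identity 1/(1 - y) = sum_{k>=0} y^k with y = -14x:
1/(1 + 14x) = sum_{k>=0} (-14)^k x^k.
So the coefficient of x^21 is (-14)^21 = -1171355575953987221848064.

-1171355575953987221848064


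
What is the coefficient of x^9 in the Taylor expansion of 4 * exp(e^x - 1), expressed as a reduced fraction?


exp(e^x - 1) = sum_{k>=0} Bell_k x^k / k!, where Bell_k is the k-th Bell number.
So the coefficient of x^9 is 4 * Bell_9 / 9!.
Computing: Bell_9 = 21147 and 9! = 362880, giving
4 * 21147/362880 = 1007/4320.

1007/4320


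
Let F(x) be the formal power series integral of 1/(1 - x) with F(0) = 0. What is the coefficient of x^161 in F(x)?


1/(1 - x) = sum_{k>=0} x^k. Integrating termwise and using F(0) = 0 gives
F(x) = sum_{k>=0} x^(k+1) / (k+1) = sum_{m>=1} x^m / m = -ln(1 - x).
So the coefficient of x^161 is 1/161 = 1/161.

1/161


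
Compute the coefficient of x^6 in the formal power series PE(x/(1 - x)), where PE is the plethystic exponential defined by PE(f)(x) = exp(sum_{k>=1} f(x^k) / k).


For f(x) = x/(1 - x) we have
sum_{k>=1} f(x^k) / k = sum_{k>=1} (1/k) * x^k / (1 - x^k) = sum_{k, m >= 1} x^(k m) / k,
which after exponentiating simplifies to
PE(x/(1 - x)) = prod_{k>=1} 1 / (1 - x^k).
This is the generating function for the partition function p(n), so the coefficient of x^6 is p(6).
Computing p(6) by dynamic programming over parts 1, 2, ..., 6: p(6) = 11.

11


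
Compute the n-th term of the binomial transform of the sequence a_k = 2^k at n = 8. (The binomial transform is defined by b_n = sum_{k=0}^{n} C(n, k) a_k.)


With a_k = 2^k, b_n = sum_{k=0}^{n} C(n, k) 2^k = (1 + 2)^n by the binomial theorem.
For n = 8: (1 + 2)^8 = 3^8 = 6561.

6561


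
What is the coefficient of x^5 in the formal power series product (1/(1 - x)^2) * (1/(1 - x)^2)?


Combine the factors: (1/(1 - x)^2) * (1/(1 - x)^2) = 1/(1 - x)^4.
Then use 1/(1 - x)^r = sum_{k>=0} C(k + r - 1, r - 1) x^k with r = 4 and k = 5:
C(8, 3) = 56.

56


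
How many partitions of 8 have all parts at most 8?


Using the generating function (1-x)^(-1)(1-x^2)^(-1)...(1-x^8)^(-1),
the coefficient of x^8 counts these restricted partitions.
Result = 22

22


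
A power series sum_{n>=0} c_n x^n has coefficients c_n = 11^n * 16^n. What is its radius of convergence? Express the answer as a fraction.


By the root test (Cauchy-Hadamard), the radius is R = 1 / limsup_n |c_n|^(1/n).
Here |c_n|^(1/n) = (11^n * 16^n)^(1/n) = 11 * 16 = 176 for all n.
So R = 1/176 = 1/176.

1/176


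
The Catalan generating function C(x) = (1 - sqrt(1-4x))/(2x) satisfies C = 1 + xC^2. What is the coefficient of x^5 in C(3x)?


Substituting x -> 3x scales the n-th coefficient by 3^n, so [x^5] C(3x) = 3^5 * C_5.
C_5 = C(2*5, 5)/(6) = 252/6 = 42.
So 3^5 * 42 = 243 * 42 = 10206.

10206


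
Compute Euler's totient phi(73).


phi(n) counts integers in [1, n] coprime to n. Using the multiplicative formula phi(n) = n * prod_{p | n} (1 - 1/p):
73 = 73, so
phi(73) = 73 * (1 - 1/73) = 72.

72


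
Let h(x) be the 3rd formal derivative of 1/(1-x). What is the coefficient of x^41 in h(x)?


Differentiating 3 times: d^3/dx^3 [1/(1-x)] = 3!/(1-x)^4.
The expansion 1/(1-x)^4 = sum_{k>=0} C(k+3, 3) x^k, so the coefficient of x^n in 3!/(1-x)^4 is 3! * C(n+3, 3).
For n = 41: 6 * C(44, 3) = 6 * 13244 = 79464

79464


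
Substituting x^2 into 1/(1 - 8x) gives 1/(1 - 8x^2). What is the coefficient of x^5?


Since 1/(1 - 8x^2) only has even powers of x,
the coefficient of x^5 (odd) is 0.

0


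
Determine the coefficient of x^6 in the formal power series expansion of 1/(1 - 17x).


The geometric series identity gives 1/(1 - c x) = sum_{k>=0} c^k x^k, so the coefficient of x^k is c^k.
Here c = 17 and k = 6.
Computing: 17^6 = 24137569

24137569


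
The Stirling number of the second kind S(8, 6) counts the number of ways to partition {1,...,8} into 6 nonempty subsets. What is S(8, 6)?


Using the explicit formula S(n,k) = (1/k!) sum_{j=0}^{k} (-1)^(k-j) C(k,j) j^n:
S(8, 6) = 266
Equivalently, S(n,k) is n! times the coefficient of x^n in the EGF (e^x - 1)^k / k!.

266


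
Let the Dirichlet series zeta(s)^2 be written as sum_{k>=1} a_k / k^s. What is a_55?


The Dirichlet convolution of the constant function 1 with itself gives (1 * 1)(k) = sum_{d | k} 1 = d(k), the number of positive divisors of k.
Since zeta(s) = sum_{k>=1} 1/k^s, we have zeta(s)^2 = sum_{k>=1} d(k)/k^s, so a_k = d(k).
For k = 55: the divisors are 1, 5, 11, 55.
Count = 4.

4


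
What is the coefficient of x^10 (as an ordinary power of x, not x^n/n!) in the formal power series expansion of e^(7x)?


The exponential series is e^y = sum_{k>=0} y^k / k!. Substituting y = 7x gives
e^(7x) = sum_{k>=0} 7^k x^k / k!.
So the coefficient of x^n is a^n/n! with a = 7, n = 10:
7^10 / 10! = 282475249/3628800 = 40353607/518400

40353607/518400


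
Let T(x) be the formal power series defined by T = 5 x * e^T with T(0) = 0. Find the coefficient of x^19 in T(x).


Apply the Lagrange inversion formula: if T = 5 x * phi(T) with phi(t) = e^t, then
[x^n] T = 5^n * (1/n) [t^(n-1)] phi(t)^n = 5^n * (1/n) [t^(n-1)] e^(n t) = 5^n * (1/n) * n^(n-1) / (n-1)! = 5^n * n^(n-1) / n!.
When c = 1 this is the Cayley count of rooted labeled trees on n vertices, divided by n!.
For n = 19: 5^19 * 19^18 / 19! = 19073486328125 * 104127350297911241532841/121645100408832000 = 836240670438354825735321044921875/51218989645824.

836240670438354825735321044921875/51218989645824


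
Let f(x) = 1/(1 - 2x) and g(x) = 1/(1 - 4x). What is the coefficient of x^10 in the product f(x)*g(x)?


The coefficient of x^n in f*g is the Cauchy product: sum_{k=0}^{n} a^k * b^(n-k).
With a=2, b=4, n=10:
sum_{k=0}^{10} 2^k * 4^(10-k)
= 2096128

2096128


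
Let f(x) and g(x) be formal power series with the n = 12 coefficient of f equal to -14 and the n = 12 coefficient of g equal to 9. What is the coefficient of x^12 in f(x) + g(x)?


Addition of formal power series is termwise.
The coefficient of x^12 in f + g = -14 + 9
= -5

-5


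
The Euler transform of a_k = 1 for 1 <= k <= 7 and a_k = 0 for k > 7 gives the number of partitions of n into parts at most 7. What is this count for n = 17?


Partitions of 17 into parts at most 7:
Using generating function (1-x)^(-1)(1-x^2)^(-1)...(1-x^7)^(-1),
the coefficient of x^17 = 201

201


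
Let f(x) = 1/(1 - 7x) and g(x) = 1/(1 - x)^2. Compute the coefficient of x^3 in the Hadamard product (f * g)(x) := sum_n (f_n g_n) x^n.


f has coefficients f_k = 7^k. For g = 1/(1 - x)^2 the coefficient is g_k = C(k + 1, 1) = k + 1. The Hadamard coefficient is (f * g)_k = 7^k * (k + 1).
For k = 3: 7^3 * 4 = 343 * 4 = 1372.

1372


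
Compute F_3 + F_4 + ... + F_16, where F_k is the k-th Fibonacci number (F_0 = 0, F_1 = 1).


Use the identity sum_{k=0}^{N} F_k = F_{N+2} - 1 (which follows from F_{k+2} - F_{k+1} = F_k). Then
sum_{k=3}^{16} F_k = (F_{18} - 1) - (F_{4} - 1) = F_{18} - F_{4}.
Computing: F_{18} = 2584, F_{4} = 3, so
Sum = 2584 - 3 = 2581.

2581


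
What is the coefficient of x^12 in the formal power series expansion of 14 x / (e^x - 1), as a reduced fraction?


The exponential generating function for Bernoulli numbers is
x / (e^x - 1) = sum_{k>=0} B_k x^k / k!.
So the coefficient of x^12 in 14 x / (e^x - 1) is 14 B_12 / 12!.
Computing: B_12 = -691/2730, 12! = 479001600, giving
14 * -691/2730 / 479001600 = -691/93405312000.

-691/93405312000


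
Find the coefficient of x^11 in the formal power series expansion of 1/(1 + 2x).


Write 1/(1 + c x) = 1/(1 - (-c) x) and apply the geometric-series identity
1/(1 - y) = sum_{k>=0} y^k to get 1/(1 + c x) = sum_{k>=0} (-c)^k x^k.
So the coefficient of x^k is (-c)^k = (-1)^k * c^k.
Here c = 2 and k = 11:
(-2)^11 = -1 * 2048 = -2048

-2048


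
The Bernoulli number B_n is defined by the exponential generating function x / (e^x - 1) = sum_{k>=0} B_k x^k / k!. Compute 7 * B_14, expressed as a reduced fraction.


Bernoulli numbers can also be computed recursively via B_0 = 1 and sum_{j=0}^{m} C(m+1, j) B_j = 0 for m >= 1. Odd-index Bernoulli numbers vanish for k >= 3.
Computing B_14 = 7/6, so 7 * B_14 = 7 * 7/6 = 49/6.

49/6


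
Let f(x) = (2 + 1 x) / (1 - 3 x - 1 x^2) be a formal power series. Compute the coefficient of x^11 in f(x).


Write f(x) = sum_{k>=0} a_k x^k. Multiplying both sides by 1 - 3 x - 1 x^2 gives
(1 - 3 x - 1 x^2) sum_{k>=0} a_k x^k = 2 + 1 x.
Matching coefficients:
 x^0: a_0 = 2
 x^1: a_1 - 3 a_0 = 1  =>  a_1 = 3*2 + 1 = 7
 x^k (k >= 2): a_k = 3 a_{k-1} + 1 a_{k-2}.
Iterating: a_2 = 23, a_3 = 76, a_4 = 251, a_5 = 829, a_6 = 2738, a_7 = 9043, a_8 = 29867, a_9 = 98644, a_10 = 325799, a_11 = 1076041.
So the coefficient of x^11 is 1076041.

1076041


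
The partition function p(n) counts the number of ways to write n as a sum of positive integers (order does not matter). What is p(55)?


Using the generating function prod_{k>=1} 1/(1-x^k), we compute p(55).
By dynamic programming over parts 1 through 55:
p(55) = 451276

451276


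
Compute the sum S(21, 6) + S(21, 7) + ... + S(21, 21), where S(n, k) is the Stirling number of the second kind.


By definition, S(n, k) counts partitions of an n-set into exactly k nonempty blocks.
Computing row n = 21 for k = 6..21:
S(21, k): 26585679462804, 82310957214948, 132511015347084, 123272476465204, 71187132291275, 26826851689001, 6833042030178, 1204909218331, 149304004500, 13087462580, 809944464, 34952799, 1023435, 19285, 210, 1
Sum = 470895301126099.

470895301126099


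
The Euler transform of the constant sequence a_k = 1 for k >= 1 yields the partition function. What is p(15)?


The Euler transform converts the sequence a_k = 1 into the number of integer partitions.
Using the recurrence or dynamic programming:
p(15) = 176

176


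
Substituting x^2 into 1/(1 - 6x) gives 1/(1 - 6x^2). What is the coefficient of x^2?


The coefficient of x^(2m) in 1/(1 - 6x^2) is 6^m.
With n = 2 = 2*1, the coefficient is 6^1 = 6.

6


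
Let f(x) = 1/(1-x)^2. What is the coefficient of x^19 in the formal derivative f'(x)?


Differentiate: d/dx [ 1/(1-x)^r ] = r / (1-x)^(r+1).
Here r = 2, so f'(x) = 2 / (1-x)^3.
The expansion of 1/(1-x)^(r+1) has coefficient of x^n equal to C(n+r, r).
So the coefficient of x^19 in f'(x) is
2 * C(21, 2) = 2 * 210 = 420

420


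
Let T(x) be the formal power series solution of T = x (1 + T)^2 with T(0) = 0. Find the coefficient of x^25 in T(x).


Apply the Lagrange inversion formula: if T = x * phi(T) with phi(t) = (1 + t)^2, then [x^n] T = (1/n) [t^(n-1)] phi(t)^n = (1/n) [t^(n-1)] (1 + t)^(2n) = (1/n) C(2n, n-1).
Using the identity C(2n, n-1) = C(2n, n) * n / (n+1), the unscaled factor equals C(2n, n) / (n+1) = C_n, the n-th Catalan number.
For n = 25: C_25 = C(50, 25) / 26 = 126410606437752/26 = 4861946401452 = 4861946401452.

4861946401452


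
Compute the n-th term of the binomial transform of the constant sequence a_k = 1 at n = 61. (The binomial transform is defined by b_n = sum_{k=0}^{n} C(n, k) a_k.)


With a_k = 1 for all k, b_n = sum_{k=0}^{n} C(n, k) = 2^n by the binomial theorem.
For n = 61: 2^61 = 2305843009213693952.

2305843009213693952


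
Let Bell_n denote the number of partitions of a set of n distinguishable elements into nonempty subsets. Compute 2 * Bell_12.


Bell_12 can be computed from the Bell triangle or from Dobinski's identity Bell_n = (1/e) * sum_{k>=0} k^n / k!.
Computing Bell_12 = 4213597.
Then 2 * 4213597 = 8427194.

8427194


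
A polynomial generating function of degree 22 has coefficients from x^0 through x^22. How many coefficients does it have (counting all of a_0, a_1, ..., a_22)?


A polynomial of degree 22 takes the form a_0 + a_1 x + ... + a_22 x^22.
The number of coefficients is 22 + 1 = 23.

23


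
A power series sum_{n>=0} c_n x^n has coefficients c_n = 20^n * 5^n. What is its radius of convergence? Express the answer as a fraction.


By the root test (Cauchy-Hadamard), the radius is R = 1 / limsup_n |c_n|^(1/n).
Here |c_n|^(1/n) = (20^n * 5^n)^(1/n) = 20 * 5 = 100 for all n.
So R = 1/100 = 1/100.

1/100


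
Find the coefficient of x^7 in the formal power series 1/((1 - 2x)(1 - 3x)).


By partial fractions or Cauchy convolution:
The coefficient equals sum_{k=0}^{7} 2^k * 3^(7-k).
= 6305

6305


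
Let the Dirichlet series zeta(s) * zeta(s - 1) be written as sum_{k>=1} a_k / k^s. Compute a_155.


Convolution gives a_k = sum_{d | k} d * 1 = sum_{d | k} d = sigma(k), the sum of positive divisors of k.
For k = 155, the divisors are 1, 5, 31, 155, so
sigma(155) = 1 + 5 + 31 + 155 = 192.

192


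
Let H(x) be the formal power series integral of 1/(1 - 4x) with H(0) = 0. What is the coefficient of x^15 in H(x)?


1/(1 - 4x) = sum_{k>=0} 4^k x^k. Integrating termwise with H(0) = 0:
H(x) = sum_{k>=0} 4^k x^(k+1) / (k+1) = sum_{m>=1} 4^(m-1) x^m / m.
For m = 15: 4^14/15 = 268435456/15 = 268435456/15.

268435456/15


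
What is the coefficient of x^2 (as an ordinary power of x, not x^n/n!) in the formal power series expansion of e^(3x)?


The exponential series is e^y = sum_{k>=0} y^k / k!. Substituting y = 3x gives
e^(3x) = sum_{k>=0} 3^k x^k / k!.
So the coefficient of x^n is a^n/n! with a = 3, n = 2:
3^2 / 2! = 9/2 = 9/2

9/2


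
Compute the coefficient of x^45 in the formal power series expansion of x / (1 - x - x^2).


Let f(x) = sum_{k>=0} a_k x^k. Multiplying f(x) * (1 - x - x^2) = x and matching coefficients gives a_0 = 0, a_1 = 1, and a_k = a_{k-1} + a_{k-2} for k >= 2. These are the Fibonacci numbers F_k.
Iterating from F_0 = 0, F_1 = 1:
F_0=0, F_1=1, F_2=1, F_3=2, F_4=3, F_5=5, F_6=8, F_7=13, F_8=21, F_9=34, ...
F_45 = 1134903170.

1134903170


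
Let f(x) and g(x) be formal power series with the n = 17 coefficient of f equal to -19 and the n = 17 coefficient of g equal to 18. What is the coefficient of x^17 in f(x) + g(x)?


Addition of formal power series is termwise.
The coefficient of x^17 in f + g = -19 + 18
= -1

-1


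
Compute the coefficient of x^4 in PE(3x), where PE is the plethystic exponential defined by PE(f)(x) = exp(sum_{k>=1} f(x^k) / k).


With f(x) = 3x, the exponent is sum_{k>=1} 3 x^k / k = 3 * (-ln(1 - x)). Exponentiating:
PE(3x) = exp(-3 ln(1 - x)) = 1/(1 - x)^3.
By the negative binomial expansion, [x^n] 1/(1 - x)^3 = C(n + 2, 2).
For n = 4: C(6, 2) = 15.

15


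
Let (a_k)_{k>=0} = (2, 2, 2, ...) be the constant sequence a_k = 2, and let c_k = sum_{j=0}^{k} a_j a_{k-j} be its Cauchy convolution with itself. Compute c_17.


Since a_j = 2 for all j >= 0, the convolution sum becomes
c_k = sum_{j=0}^{k} 2 * 2 = 4 * (k + 1).
Equivalently, the generating function of (a_k) is 2/(1 - x) and its square is 4/(1 - x)^2 = sum_{k>=0} 4(k + 1) x^k.
For k = 17: 4 * 18 = 72.

72


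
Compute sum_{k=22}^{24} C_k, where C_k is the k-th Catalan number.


C_22 through C_24: 91482563640, 343059613650, 1289904147324
Sum = 91482563640 + 343059613650 + 1289904147324
= 1724446324614

1724446324614


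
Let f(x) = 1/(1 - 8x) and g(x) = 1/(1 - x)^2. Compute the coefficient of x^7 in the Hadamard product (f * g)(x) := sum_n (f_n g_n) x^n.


f has coefficients f_k = 8^k. For g = 1/(1 - x)^2 the coefficient is g_k = C(k + 1, 1) = k + 1. The Hadamard coefficient is (f * g)_k = 8^k * (k + 1).
For k = 7: 8^7 * 8 = 2097152 * 8 = 16777216.

16777216


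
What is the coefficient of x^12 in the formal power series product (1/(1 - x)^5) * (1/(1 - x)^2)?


Combine the factors: (1/(1 - x)^5) * (1/(1 - x)^2) = 1/(1 - x)^7.
Then use 1/(1 - x)^r = sum_{k>=0} C(k + r - 1, r - 1) x^k with r = 7 and k = 12:
C(18, 6) = 18564.

18564


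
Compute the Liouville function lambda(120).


The Liouville function is lambda(k) = (-1)^Omega(k), where Omega(k) counts the prime factors of k with multiplicity.
Factoring: 120 = 2 * 2 * 2 * 3 * 5, so Omega(120) = 5.
lambda(120) = (-1)^5 = -1.

-1


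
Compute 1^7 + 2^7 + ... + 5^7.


This power sum has a closed form given by Faulhaber's formula
sum_{k=1}^{m} k^p = (1 / (p + 1)) * sum_{j=0}^{p} C(p + 1, j) B_j m^(p + 1 - j),
but for small m direct computation is fastest:
1 + 128 + 2187 + 16384 + 78125 = 96825.

96825


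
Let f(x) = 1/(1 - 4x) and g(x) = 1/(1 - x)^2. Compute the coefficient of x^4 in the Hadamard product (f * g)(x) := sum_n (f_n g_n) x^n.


f has coefficients f_k = 4^k. For g = 1/(1 - x)^2 the coefficient is g_k = C(k + 1, 1) = k + 1. The Hadamard coefficient is (f * g)_k = 4^k * (k + 1).
For k = 4: 4^4 * 5 = 256 * 5 = 1280.

1280


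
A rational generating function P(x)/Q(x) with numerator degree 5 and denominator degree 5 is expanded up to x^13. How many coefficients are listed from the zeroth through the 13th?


Expanding up to x^13 gives the coefficients for x^0, x^1, ..., x^13.
That is 13 + 1 = 14 coefficients in total.

14


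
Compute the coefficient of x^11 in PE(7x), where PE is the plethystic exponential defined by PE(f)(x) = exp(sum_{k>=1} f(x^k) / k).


With f(x) = 7x, the exponent is sum_{k>=1} 7 x^k / k = 7 * (-ln(1 - x)). Exponentiating:
PE(7x) = exp(-7 ln(1 - x)) = 1/(1 - x)^7.
By the negative binomial expansion, [x^n] 1/(1 - x)^7 = C(n + 6, 6).
For n = 11: C(17, 6) = 12376.

12376


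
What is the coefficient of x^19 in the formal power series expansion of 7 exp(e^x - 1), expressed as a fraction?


exp(e^x - 1) is the exponential generating function for the Bell numbers Bell_k: exp(e^x - 1) = sum_{k>=0} Bell_k x^k / k!.
So the coefficient of x^19 in 7 exp(e^x - 1) is 7 Bell_19 / 19!.
Computing: Bell_19 = 5832742205057 and 19! = 121645100408832000, giving
7 * 5832742205057/121645100408832000 = 5832742205057/17377871486976000.

5832742205057/17377871486976000


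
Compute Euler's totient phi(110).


phi(n) counts integers in [1, n] coprime to n. Using the multiplicative formula phi(n) = n * prod_{p | n} (1 - 1/p):
110 = 2 * 5 * 11, so
phi(110) = 110 * (1 - 1/2) * (1 - 1/5) * (1 - 1/11) = 40.

40


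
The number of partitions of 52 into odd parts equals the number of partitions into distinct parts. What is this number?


Computing partitions of 52 into odd parts (1, 3, 5, ...):
Using the generating function prod_{k>=0} 1/(1-x^(2k+1)),
the count is 4582

4582


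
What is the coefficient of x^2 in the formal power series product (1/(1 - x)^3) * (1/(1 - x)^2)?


Combine the factors: (1/(1 - x)^3) * (1/(1 - x)^2) = 1/(1 - x)^5.
Then use 1/(1 - x)^r = sum_{k>=0} C(k + r - 1, r - 1) x^k with r = 5 and k = 2:
C(6, 4) = 15.

15


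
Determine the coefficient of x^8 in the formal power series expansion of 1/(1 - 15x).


The geometric series identity gives 1/(1 - c x) = sum_{k>=0} c^k x^k, so the coefficient of x^k is c^k.
Here c = 15 and k = 8.
Computing: 15^8 = 2562890625

2562890625


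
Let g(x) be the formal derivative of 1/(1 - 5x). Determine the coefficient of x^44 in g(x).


Differentiate termwise: d/dx sum_{k>=0} 5^k x^k = sum_{k>=1} k 5^k x^(k-1) = sum_{j>=0} (j+1) 5^(j+1) x^j.
Equivalently, d/dx [1/(1 - 5x)] = 5/(1 - 5x)^2.
For j = 44: 45 * 5^45 = 45 * 28421709430404007434844970703125 = 1278976924368180334568023681640625.

1278976924368180334568023681640625


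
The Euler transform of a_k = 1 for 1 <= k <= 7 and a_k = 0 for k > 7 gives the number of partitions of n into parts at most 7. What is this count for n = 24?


Partitions of 24 into parts at most 7:
Using generating function (1-x)^(-1)(1-x^2)^(-1)...(1-x^7)^(-1),
the coefficient of x^24 = 733

733


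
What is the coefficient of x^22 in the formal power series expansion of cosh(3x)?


The Maclaurin series is cosh(t) = sum_{m>=0} t^(2m) / (2m)!, so substituting t = 3x, only even powers of x are nonzero, with coefficient of x^(2m) equal to 3^(2m) / (2m)!.
For x^22 the coefficient is 3^22/22! = 31381059609/1124000727777607680000 = 1594323/57105153064960000.

1594323/57105153064960000


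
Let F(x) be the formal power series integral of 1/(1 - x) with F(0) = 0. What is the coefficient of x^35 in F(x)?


1/(1 - x) = sum_{k>=0} x^k. Integrating termwise and using F(0) = 0 gives
F(x) = sum_{k>=0} x^(k+1) / (k+1) = sum_{m>=1} x^m / m = -ln(1 - x).
So the coefficient of x^35 is 1/35 = 1/35.

1/35


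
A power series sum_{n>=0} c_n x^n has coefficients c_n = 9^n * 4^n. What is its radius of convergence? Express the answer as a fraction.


By the root test (Cauchy-Hadamard), the radius is R = 1 / limsup_n |c_n|^(1/n).
Here |c_n|^(1/n) = (9^n * 4^n)^(1/n) = 9 * 4 = 36 for all n.
So R = 1/36 = 1/36.

1/36


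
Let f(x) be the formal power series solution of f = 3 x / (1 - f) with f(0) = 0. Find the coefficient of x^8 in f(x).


Apply Lagrange inversion: f = 3 x * phi(f) with phi(t) = 1/(1 - t), so
[x^n] f = 3^n * (1/n) [t^(n-1)] phi(t)^n = 3^n * (1/n) [t^(n-1)] (1 - t)^(-n) = 3^n * (1/n) C(2n - 2, n - 1) = 3^n * C_{n-1}.
For n = 8: C_7 = C(14, 7) / 8 = 3432/8 = 429.
With the 3^8 = 6561 factor, the coefficient is 6561 * 429 = 2814669.

2814669


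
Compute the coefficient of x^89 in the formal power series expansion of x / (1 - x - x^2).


Let f(x) = sum_{k>=0} a_k x^k. Multiplying f(x) * (1 - x - x^2) = x and matching coefficients gives a_0 = 0, a_1 = 1, and a_k = a_{k-1} + a_{k-2} for k >= 2. These are the Fibonacci numbers F_k.
Iterating from F_0 = 0, F_1 = 1:
F_0=0, F_1=1, F_2=1, F_3=2, F_4=3, F_5=5, F_6=8, F_7=13, F_8=21, F_9=34, ...
F_89 = 1779979416004714189.

1779979416004714189


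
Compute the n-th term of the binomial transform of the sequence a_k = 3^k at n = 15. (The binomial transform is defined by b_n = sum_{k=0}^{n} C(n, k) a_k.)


With a_k = 3^k, b_n = sum_{k=0}^{n} C(n, k) 3^k = (1 + 3)^n by the binomial theorem.
For n = 15: (1 + 3)^15 = 4^15 = 1073741824.

1073741824


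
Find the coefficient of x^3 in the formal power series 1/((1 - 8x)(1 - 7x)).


By partial fractions or Cauchy convolution:
The coefficient equals sum_{k=0}^{3} 8^k * 7^(3-k).
= 1695

1695


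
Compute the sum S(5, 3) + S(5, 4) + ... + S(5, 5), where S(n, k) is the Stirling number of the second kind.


By definition, S(n, k) counts partitions of an n-set into exactly k nonempty blocks.
Computing row n = 5 for k = 3..5:
S(5, k): 25, 10, 1
Sum = 36.

36


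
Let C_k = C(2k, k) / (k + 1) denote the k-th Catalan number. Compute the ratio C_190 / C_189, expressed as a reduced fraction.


Using C_k = (2k)! / (k! (k+1)!), the ratio C_{k+1}/C_k simplifies to
C_{k+1}/C_k = [(2k+2)! / ((k+1)! (k+2)!)] * [k! (k+1)! / (2k)!]
 = (2k+2)(2k+1) / ((k+1)(k+2)) = 2(2k+1) / (k+2).
For k = 189: 2(2*189 + 1) / (189 + 2) = 758/191 = 758/191.

758/191


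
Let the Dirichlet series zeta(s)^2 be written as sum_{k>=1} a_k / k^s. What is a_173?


The Dirichlet convolution of the constant function 1 with itself gives (1 * 1)(k) = sum_{d | k} 1 = d(k), the number of positive divisors of k.
Since zeta(s) = sum_{k>=1} 1/k^s, we have zeta(s)^2 = sum_{k>=1} d(k)/k^s, so a_k = d(k).
For k = 173: the divisors are 1, 173.
Count = 2.

2


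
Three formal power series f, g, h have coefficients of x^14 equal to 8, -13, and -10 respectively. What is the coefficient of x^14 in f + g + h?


Series addition is componentwise:
8 + -13 + -10
= -15

-15


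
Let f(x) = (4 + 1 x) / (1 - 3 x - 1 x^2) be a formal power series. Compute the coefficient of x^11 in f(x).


Write f(x) = sum_{k>=0} a_k x^k. Multiplying both sides by 1 - 3 x - 1 x^2 gives
(1 - 3 x - 1 x^2) sum_{k>=0} a_k x^k = 4 + 1 x.
Matching coefficients:
 x^0: a_0 = 4
 x^1: a_1 - 3 a_0 = 1  =>  a_1 = 3*4 + 1 = 13
 x^k (k >= 2): a_k = 3 a_{k-1} + 1 a_{k-2}.
Iterating: a_2 = 43, a_3 = 142, a_4 = 469, a_5 = 1549, a_6 = 5116, a_7 = 16897, a_8 = 55807, a_9 = 184318, a_10 = 608761, a_11 = 2010601.
So the coefficient of x^11 is 2010601.

2010601


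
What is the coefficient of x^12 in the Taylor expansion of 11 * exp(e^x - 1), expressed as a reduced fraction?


exp(e^x - 1) = sum_{k>=0} Bell_k x^k / k!, where Bell_k is the k-th Bell number.
So the coefficient of x^12 is 11 * Bell_12 / 12!.
Computing: Bell_12 = 4213597 and 12! = 479001600, giving
11 * 4213597/479001600 = 4213597/43545600.

4213597/43545600


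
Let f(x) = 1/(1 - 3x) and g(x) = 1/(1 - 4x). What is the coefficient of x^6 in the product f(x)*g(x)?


The coefficient of x^n in f*g is the Cauchy product: sum_{k=0}^{n} a^k * b^(n-k).
With a=3, b=4, n=6:
sum_{k=0}^{6} 3^k * 4^(6-k)
= 14197

14197


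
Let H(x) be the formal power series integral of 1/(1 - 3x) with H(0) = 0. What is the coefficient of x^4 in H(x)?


1/(1 - 3x) = sum_{k>=0} 3^k x^k. Integrating termwise with H(0) = 0:
H(x) = sum_{k>=0} 3^k x^(k+1) / (k+1) = sum_{m>=1} 3^(m-1) x^m / m.
For m = 4: 3^3/4 = 27/4 = 27/4.

27/4


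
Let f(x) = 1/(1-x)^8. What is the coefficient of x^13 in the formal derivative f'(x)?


Differentiate: d/dx [ 1/(1-x)^r ] = r / (1-x)^(r+1).
Here r = 8, so f'(x) = 8 / (1-x)^9.
The expansion of 1/(1-x)^(r+1) has coefficient of x^n equal to C(n+r, r).
So the coefficient of x^13 in f'(x) is
8 * C(21, 8) = 8 * 203490 = 1627920

1627920


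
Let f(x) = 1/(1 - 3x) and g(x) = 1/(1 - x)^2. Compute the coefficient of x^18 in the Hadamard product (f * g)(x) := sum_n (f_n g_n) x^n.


f has coefficients f_k = 3^k. For g = 1/(1 - x)^2 the coefficient is g_k = C(k + 1, 1) = k + 1. The Hadamard coefficient is (f * g)_k = 3^k * (k + 1).
For k = 18: 3^18 * 19 = 387420489 * 19 = 7360989291.

7360989291


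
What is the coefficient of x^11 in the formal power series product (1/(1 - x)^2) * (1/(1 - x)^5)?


Combine the factors: (1/(1 - x)^2) * (1/(1 - x)^5) = 1/(1 - x)^7.
Then use 1/(1 - x)^r = sum_{k>=0} C(k + r - 1, r - 1) x^k with r = 7 and k = 11:
C(17, 6) = 12376.

12376


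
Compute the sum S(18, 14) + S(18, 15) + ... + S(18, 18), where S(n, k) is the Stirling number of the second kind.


By definition, S(n, k) counts partitions of an n-set into exactly k nonempty blocks.
Computing row n = 18 for k = 14..18:
S(18, k): 8408778, 367200, 9996, 153, 1
Sum = 8786128.

8786128


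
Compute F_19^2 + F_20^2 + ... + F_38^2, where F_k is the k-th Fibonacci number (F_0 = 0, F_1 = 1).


There is a standard identity sum_{k=0}^{N} F_k^2 = F_N * F_{N+1} (proved inductively from the telescoping relation F_k^2 = F_k F_{k+1} - F_{k-1} F_k). Then
sum_{k=19}^{38} F_k^2 = F_38 F_39 - F_18 F_19.
Computing: F_38 = 39088169, F_39 = 63245986, F_18 = 2584, F_19 = 4181.
Sum = 39088169 * 63245986 - 2584 * 4181 = 2472169778535930.

2472169778535930


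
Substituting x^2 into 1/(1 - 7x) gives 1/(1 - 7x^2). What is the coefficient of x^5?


Since 1/(1 - 7x^2) only has even powers of x,
the coefficient of x^5 (odd) is 0.

0


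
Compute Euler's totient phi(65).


phi(n) counts integers in [1, n] coprime to n. Using the multiplicative formula phi(n) = n * prod_{p | n} (1 - 1/p):
65 = 5 * 13, so
phi(65) = 65 * (1 - 1/5) * (1 - 1/13) = 48.

48


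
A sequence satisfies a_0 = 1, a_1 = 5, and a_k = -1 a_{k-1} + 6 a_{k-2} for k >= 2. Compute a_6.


The characteristic equation is t^2 + 1 t - 6 = 0, with roots r_1 = 2 and r_2 = -3 (so c_1 = r_1 + r_2, c_2 = -r_1 r_2 as required).
One can use the closed form a_n = A r_1^n + B r_2^n, but direct iteration is more reliable:
a_0 = 1, a_1 = 5, a_2 = 1, a_3 = 29, a_4 = -23, a_5 = 197, a_6 = -335.
So a_6 = -335.

-335
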